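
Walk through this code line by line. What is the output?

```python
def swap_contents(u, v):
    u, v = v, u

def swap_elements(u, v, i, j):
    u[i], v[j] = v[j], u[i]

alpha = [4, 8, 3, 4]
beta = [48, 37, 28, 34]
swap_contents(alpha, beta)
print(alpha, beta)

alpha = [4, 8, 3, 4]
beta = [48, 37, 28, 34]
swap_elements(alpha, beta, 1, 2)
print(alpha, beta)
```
[4, 8, 3, 4] [48, 37, 28, 34]
[4, 28, 3, 4] [48, 37, 8, 34]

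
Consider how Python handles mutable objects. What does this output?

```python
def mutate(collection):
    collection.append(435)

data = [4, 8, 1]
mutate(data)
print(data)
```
[4, 8, 1, 435]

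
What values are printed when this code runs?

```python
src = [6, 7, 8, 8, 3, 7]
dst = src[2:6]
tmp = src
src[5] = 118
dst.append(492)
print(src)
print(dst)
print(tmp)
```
[6, 7, 8, 8, 3, 118]
[8, 8, 3, 7, 492]
[6, 7, 8, 8, 3, 118]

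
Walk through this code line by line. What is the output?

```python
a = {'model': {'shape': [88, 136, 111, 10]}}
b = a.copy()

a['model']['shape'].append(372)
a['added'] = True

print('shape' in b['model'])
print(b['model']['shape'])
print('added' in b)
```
True
[88, 136, 111, 10, 372]
False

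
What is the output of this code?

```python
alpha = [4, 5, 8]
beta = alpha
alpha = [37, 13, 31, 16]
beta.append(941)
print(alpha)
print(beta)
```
[37, 13, 31, 16]
[4, 5, 8, 941]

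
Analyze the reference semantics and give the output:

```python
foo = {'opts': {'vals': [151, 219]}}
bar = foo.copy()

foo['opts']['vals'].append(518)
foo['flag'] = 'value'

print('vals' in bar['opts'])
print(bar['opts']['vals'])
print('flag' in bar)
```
True
[151, 219, 518]
False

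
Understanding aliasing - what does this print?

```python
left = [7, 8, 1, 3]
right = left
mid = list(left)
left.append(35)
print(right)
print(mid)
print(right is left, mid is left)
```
[7, 8, 1, 3, 35]
[7, 8, 1, 3]
True False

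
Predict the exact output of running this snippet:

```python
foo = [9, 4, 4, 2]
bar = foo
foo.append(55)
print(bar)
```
[9, 4, 4, 2, 55]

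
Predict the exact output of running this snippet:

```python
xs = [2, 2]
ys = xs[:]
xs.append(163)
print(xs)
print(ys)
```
[2, 2, 163]
[2, 2]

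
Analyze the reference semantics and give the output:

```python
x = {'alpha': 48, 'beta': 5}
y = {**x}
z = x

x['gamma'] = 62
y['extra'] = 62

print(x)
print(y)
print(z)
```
{'alpha': 48, 'beta': 5, 'gamma': 62}
{'alpha': 48, 'beta': 5, 'extra': 62}
{'alpha': 48, 'beta': 5, 'gamma': 62}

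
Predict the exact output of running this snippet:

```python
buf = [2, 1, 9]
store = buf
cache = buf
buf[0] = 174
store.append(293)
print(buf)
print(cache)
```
[174, 1, 9, 293]
[174, 1, 9, 293]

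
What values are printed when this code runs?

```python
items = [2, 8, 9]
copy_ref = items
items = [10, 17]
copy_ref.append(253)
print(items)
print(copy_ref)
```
[10, 17]
[2, 8, 9, 253]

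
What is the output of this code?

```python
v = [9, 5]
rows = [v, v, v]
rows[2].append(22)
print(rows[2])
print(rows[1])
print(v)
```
[9, 5, 22]
[9, 5, 22]
[9, 5, 22]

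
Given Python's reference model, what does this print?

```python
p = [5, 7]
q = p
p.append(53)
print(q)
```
[5, 7, 53]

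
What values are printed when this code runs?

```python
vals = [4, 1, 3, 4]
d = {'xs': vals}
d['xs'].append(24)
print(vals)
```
[4, 1, 3, 4, 24]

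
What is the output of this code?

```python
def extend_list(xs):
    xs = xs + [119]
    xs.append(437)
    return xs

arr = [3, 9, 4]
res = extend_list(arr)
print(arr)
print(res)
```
[3, 9, 4]
[3, 9, 4, 119, 437]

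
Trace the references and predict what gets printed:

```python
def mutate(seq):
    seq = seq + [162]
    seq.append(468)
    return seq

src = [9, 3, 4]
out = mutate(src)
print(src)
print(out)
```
[9, 3, 4]
[9, 3, 4, 162, 468]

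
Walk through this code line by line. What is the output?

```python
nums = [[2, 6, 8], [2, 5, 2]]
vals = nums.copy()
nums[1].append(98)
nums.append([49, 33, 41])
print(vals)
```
[[2, 6, 8], [2, 5, 2, 98]]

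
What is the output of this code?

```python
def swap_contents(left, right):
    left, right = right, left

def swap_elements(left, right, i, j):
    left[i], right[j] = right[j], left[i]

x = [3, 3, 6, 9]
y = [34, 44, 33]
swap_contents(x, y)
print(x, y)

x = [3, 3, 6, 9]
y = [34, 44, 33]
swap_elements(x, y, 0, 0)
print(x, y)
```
[3, 3, 6, 9] [34, 44, 33]
[34, 3, 6, 9] [3, 44, 33]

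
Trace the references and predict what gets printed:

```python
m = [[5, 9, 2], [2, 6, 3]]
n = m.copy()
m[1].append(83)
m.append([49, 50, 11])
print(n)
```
[[5, 9, 2], [2, 6, 3, 83]]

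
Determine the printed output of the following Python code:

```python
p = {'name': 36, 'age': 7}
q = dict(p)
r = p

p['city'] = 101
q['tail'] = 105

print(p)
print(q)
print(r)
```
{'name': 36, 'age': 7, 'city': 101}
{'name': 36, 'age': 7, 'tail': 105}
{'name': 36, 'age': 7, 'city': 101}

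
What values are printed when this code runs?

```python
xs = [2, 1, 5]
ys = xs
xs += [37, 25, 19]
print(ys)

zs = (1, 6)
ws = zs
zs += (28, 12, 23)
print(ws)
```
[2, 1, 5, 37, 25, 19]
(1, 6)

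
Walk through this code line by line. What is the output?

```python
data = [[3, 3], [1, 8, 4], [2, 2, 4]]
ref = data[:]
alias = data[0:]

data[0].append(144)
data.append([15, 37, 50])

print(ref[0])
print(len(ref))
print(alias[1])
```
[3, 3, 144]
3
[1, 8, 4]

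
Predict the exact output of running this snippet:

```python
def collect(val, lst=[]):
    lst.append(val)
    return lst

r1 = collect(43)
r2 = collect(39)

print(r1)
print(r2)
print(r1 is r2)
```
[43, 39]
[43, 39]
True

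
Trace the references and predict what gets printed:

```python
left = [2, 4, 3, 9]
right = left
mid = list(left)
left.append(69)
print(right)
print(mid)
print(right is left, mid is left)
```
[2, 4, 3, 9, 69]
[2, 4, 3, 9]
True False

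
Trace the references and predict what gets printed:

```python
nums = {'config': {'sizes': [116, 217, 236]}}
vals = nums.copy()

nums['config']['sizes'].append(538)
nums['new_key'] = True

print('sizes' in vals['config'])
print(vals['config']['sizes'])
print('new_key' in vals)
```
True
[116, 217, 236, 538]
False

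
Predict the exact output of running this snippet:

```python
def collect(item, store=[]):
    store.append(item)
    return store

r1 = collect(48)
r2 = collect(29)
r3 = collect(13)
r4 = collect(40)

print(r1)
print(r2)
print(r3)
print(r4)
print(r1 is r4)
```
[48, 29, 13, 40]
[48, 29, 13, 40]
[48, 29, 13, 40]
[48, 29, 13, 40]
True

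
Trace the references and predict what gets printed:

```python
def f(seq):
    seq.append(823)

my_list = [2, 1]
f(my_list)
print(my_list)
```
[2, 1, 823]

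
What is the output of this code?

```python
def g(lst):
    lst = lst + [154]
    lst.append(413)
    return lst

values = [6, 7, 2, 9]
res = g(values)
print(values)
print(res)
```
[6, 7, 2, 9]
[6, 7, 2, 9, 154, 413]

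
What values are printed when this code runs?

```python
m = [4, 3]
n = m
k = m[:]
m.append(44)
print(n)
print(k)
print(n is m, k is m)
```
[4, 3, 44]
[4, 3]
True False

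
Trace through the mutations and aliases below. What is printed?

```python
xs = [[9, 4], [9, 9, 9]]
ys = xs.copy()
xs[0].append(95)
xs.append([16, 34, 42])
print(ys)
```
[[9, 4, 95], [9, 9, 9]]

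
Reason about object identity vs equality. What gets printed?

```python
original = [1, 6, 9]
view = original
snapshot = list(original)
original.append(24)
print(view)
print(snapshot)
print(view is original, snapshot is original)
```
[1, 6, 9, 24]
[1, 6, 9]
True False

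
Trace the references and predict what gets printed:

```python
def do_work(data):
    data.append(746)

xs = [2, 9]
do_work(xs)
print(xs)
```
[2, 9, 746]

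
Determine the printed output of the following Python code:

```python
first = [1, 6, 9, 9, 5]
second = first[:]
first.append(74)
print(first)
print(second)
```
[1, 6, 9, 9, 5, 74]
[1, 6, 9, 9, 5]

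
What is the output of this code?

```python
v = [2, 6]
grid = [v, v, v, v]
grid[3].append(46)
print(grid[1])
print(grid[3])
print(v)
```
[2, 6, 46]
[2, 6, 46]
[2, 6, 46]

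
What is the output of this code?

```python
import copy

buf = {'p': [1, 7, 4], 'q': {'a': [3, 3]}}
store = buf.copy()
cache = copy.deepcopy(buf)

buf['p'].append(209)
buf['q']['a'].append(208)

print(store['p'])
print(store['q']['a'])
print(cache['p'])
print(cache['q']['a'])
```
[1, 7, 4, 209]
[3, 3, 208]
[1, 7, 4]
[3, 3]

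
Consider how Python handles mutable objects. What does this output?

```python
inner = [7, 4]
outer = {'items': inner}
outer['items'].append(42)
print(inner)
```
[7, 4, 42]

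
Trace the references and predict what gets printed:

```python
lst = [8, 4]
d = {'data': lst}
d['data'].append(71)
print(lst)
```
[8, 4, 71]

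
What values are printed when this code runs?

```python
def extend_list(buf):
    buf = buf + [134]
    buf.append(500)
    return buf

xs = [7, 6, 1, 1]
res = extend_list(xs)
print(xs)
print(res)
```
[7, 6, 1, 1]
[7, 6, 1, 1, 134, 500]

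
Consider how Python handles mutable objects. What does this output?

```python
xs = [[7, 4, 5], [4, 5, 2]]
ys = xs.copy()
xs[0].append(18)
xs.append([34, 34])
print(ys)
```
[[7, 4, 5, 18], [4, 5, 2]]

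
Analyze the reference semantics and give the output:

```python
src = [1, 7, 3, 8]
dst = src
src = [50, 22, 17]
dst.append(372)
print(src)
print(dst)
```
[50, 22, 17]
[1, 7, 3, 8, 372]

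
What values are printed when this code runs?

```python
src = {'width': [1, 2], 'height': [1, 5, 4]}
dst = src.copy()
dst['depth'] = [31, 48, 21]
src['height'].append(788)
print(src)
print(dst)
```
{'width': [1, 2], 'height': [1, 5, 4, 788]}
{'width': [1, 2], 'height': [1, 5, 4, 788], 'depth': [31, 48, 21]}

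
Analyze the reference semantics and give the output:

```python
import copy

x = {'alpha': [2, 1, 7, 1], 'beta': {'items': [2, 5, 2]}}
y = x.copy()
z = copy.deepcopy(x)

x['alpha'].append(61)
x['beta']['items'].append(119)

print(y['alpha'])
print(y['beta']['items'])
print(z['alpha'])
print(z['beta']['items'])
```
[2, 1, 7, 1, 61]
[2, 5, 2, 119]
[2, 1, 7, 1]
[2, 5, 2]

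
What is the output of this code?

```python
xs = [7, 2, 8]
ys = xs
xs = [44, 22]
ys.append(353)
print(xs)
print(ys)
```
[44, 22]
[7, 2, 8, 353]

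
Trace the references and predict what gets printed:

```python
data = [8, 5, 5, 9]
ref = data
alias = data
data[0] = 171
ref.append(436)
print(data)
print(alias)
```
[171, 5, 5, 9, 436]
[171, 5, 5, 9, 436]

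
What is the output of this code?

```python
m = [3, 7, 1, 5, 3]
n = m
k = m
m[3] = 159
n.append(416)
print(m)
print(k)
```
[3, 7, 1, 159, 3, 416]
[3, 7, 1, 159, 3, 416]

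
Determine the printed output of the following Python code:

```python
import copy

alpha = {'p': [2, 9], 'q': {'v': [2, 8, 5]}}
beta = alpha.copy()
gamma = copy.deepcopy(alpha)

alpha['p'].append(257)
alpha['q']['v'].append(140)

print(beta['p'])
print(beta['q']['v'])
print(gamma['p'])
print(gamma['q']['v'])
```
[2, 9, 257]
[2, 8, 5, 140]
[2, 9]
[2, 8, 5]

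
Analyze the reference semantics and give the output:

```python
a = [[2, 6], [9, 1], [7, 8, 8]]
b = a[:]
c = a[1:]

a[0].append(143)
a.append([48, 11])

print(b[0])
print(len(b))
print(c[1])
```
[2, 6, 143]
3
[7, 8, 8]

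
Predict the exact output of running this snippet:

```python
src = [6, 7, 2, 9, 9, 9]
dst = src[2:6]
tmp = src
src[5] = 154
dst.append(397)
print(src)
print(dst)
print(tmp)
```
[6, 7, 2, 9, 9, 154]
[2, 9, 9, 9, 397]
[6, 7, 2, 9, 9, 154]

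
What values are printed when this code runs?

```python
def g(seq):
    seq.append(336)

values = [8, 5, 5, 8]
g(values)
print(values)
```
[8, 5, 5, 8, 336]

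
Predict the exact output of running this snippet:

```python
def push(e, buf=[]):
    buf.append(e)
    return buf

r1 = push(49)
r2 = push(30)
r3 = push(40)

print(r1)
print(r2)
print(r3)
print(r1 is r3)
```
[49, 30, 40]
[49, 30, 40]
[49, 30, 40]
True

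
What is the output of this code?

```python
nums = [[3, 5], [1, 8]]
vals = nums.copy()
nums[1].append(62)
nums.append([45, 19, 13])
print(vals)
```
[[3, 5], [1, 8, 62]]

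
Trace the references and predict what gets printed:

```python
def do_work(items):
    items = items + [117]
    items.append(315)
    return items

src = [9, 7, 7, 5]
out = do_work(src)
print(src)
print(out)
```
[9, 7, 7, 5]
[9, 7, 7, 5, 117, 315]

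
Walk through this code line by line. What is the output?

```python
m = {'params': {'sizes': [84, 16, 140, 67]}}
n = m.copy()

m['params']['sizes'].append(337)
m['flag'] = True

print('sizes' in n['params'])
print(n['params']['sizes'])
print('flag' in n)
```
True
[84, 16, 140, 67, 337]
False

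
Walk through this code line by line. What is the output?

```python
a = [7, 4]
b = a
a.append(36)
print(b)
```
[7, 4, 36]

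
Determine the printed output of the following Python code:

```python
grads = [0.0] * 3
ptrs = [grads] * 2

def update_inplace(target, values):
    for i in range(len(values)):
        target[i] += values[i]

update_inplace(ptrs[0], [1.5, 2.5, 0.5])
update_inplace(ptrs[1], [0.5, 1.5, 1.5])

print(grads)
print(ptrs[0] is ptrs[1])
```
[2.0, 4.0, 2.0]
True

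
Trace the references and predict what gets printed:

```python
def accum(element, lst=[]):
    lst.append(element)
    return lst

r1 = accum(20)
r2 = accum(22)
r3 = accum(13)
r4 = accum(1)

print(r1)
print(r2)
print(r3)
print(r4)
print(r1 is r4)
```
[20, 22, 13, 1]
[20, 22, 13, 1]
[20, 22, 13, 1]
[20, 22, 13, 1]
True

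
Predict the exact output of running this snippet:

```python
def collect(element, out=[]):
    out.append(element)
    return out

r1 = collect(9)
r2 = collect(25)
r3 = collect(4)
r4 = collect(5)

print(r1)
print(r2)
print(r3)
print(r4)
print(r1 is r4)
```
[9, 25, 4, 5]
[9, 25, 4, 5]
[9, 25, 4, 5]
[9, 25, 4, 5]
True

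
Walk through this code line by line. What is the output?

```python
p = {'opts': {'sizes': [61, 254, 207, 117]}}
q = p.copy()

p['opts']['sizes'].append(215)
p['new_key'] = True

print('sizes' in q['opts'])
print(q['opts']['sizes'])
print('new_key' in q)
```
True
[61, 254, 207, 117, 215]
False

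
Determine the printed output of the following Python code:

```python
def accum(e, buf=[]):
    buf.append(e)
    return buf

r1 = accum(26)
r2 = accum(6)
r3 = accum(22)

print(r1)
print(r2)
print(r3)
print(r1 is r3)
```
[26, 6, 22]
[26, 6, 22]
[26, 6, 22]
True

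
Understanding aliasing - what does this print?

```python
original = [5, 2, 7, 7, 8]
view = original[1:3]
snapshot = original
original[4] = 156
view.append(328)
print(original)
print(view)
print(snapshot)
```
[5, 2, 7, 7, 156]
[2, 7, 328]
[5, 2, 7, 7, 156]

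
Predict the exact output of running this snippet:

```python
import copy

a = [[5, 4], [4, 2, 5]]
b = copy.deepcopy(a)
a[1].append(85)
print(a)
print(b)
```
[[5, 4], [4, 2, 5, 85]]
[[5, 4], [4, 2, 5]]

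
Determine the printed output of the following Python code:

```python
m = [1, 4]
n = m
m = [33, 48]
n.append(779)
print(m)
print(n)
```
[33, 48]
[1, 4, 779]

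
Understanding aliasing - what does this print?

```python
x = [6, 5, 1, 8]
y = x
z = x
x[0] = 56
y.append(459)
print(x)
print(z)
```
[56, 5, 1, 8, 459]
[56, 5, 1, 8, 459]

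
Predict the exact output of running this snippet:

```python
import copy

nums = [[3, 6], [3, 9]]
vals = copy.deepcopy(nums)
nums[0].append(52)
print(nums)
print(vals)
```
[[3, 6, 52], [3, 9]]
[[3, 6], [3, 9]]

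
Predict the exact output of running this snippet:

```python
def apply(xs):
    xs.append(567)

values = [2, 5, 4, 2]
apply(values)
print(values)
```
[2, 5, 4, 2, 567]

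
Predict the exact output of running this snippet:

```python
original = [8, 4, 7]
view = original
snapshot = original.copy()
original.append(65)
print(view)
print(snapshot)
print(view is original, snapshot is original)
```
[8, 4, 7, 65]
[8, 4, 7]
True False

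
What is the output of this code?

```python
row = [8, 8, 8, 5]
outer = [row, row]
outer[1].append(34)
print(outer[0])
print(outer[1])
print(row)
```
[8, 8, 8, 5, 34]
[8, 8, 8, 5, 34]
[8, 8, 8, 5, 34]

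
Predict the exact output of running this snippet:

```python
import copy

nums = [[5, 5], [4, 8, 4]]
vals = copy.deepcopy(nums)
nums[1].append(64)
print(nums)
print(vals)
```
[[5, 5], [4, 8, 4, 64]]
[[5, 5], [4, 8, 4]]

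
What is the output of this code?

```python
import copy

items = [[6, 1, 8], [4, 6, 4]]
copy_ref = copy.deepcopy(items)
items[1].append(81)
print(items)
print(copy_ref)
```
[[6, 1, 8], [4, 6, 4, 81]]
[[6, 1, 8], [4, 6, 4]]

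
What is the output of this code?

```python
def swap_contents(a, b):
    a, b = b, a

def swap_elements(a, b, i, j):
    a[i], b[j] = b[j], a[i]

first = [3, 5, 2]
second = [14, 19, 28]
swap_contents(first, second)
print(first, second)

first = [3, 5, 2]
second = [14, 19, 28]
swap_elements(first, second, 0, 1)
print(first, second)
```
[3, 5, 2] [14, 19, 28]
[19, 5, 2] [14, 3, 28]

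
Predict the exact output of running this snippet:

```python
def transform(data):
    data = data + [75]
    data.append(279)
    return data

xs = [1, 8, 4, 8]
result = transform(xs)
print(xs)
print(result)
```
[1, 8, 4, 8]
[1, 8, 4, 8, 75, 279]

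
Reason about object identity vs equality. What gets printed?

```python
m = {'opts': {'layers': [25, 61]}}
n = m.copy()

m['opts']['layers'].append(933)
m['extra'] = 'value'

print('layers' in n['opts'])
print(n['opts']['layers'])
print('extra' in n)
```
True
[25, 61, 933]
False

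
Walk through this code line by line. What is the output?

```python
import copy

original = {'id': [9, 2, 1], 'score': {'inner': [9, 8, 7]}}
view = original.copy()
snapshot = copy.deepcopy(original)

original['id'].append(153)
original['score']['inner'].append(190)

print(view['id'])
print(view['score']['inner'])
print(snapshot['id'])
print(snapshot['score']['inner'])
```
[9, 2, 1, 153]
[9, 8, 7, 190]
[9, 2, 1]
[9, 8, 7]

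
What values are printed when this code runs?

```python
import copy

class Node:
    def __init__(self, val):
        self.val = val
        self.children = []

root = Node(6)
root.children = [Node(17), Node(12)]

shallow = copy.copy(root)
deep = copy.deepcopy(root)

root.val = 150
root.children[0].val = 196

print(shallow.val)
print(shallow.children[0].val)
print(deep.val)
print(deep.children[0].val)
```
6
196
6
17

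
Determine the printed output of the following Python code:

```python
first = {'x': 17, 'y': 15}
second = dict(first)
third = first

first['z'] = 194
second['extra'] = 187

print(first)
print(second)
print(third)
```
{'x': 17, 'y': 15, 'z': 194}
{'x': 17, 'y': 15, 'extra': 187}
{'x': 17, 'y': 15, 'z': 194}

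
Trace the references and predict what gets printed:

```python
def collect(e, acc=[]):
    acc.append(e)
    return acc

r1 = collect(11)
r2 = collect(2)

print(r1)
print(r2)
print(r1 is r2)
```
[11, 2]
[11, 2]
True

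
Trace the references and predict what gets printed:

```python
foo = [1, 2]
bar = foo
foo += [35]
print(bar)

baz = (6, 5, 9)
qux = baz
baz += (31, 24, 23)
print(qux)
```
[1, 2, 35]
(6, 5, 9)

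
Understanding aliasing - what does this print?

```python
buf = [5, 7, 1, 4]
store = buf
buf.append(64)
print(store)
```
[5, 7, 1, 4, 64]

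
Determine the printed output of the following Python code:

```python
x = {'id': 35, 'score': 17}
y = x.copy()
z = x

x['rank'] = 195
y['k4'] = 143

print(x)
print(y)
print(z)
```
{'id': 35, 'score': 17, 'rank': 195}
{'id': 35, 'score': 17, 'k4': 143}
{'id': 35, 'score': 17, 'rank': 195}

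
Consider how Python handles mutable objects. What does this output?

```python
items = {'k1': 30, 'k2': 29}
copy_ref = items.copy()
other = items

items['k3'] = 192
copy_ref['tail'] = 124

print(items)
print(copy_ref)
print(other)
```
{'k1': 30, 'k2': 29, 'k3': 192}
{'k1': 30, 'k2': 29, 'tail': 124}
{'k1': 30, 'k2': 29, 'k3': 192}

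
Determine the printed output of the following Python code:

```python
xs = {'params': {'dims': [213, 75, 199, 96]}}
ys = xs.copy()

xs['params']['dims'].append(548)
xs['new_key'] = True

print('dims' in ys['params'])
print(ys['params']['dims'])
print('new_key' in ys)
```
True
[213, 75, 199, 96, 548]
False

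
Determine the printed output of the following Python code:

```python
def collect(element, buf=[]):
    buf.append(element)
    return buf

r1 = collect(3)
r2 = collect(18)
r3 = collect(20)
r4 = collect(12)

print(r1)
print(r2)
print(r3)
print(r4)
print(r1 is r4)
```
[3, 18, 20, 12]
[3, 18, 20, 12]
[3, 18, 20, 12]
[3, 18, 20, 12]
True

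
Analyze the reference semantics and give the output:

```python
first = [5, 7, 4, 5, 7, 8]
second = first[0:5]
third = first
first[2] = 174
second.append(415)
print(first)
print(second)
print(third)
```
[5, 7, 174, 5, 7, 8]
[5, 7, 4, 5, 7, 415]
[5, 7, 174, 5, 7, 8]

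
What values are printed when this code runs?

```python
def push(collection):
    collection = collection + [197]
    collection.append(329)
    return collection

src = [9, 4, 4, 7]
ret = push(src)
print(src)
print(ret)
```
[9, 4, 4, 7]
[9, 4, 4, 7, 197, 329]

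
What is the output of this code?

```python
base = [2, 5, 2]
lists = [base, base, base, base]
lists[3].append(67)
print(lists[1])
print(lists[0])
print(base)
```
[2, 5, 2, 67]
[2, 5, 2, 67]
[2, 5, 2, 67]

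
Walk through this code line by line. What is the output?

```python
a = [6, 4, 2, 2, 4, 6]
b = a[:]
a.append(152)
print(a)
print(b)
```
[6, 4, 2, 2, 4, 6, 152]
[6, 4, 2, 2, 4, 6]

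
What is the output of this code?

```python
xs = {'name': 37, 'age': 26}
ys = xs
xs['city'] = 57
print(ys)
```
{'name': 37, 'age': 26, 'city': 57}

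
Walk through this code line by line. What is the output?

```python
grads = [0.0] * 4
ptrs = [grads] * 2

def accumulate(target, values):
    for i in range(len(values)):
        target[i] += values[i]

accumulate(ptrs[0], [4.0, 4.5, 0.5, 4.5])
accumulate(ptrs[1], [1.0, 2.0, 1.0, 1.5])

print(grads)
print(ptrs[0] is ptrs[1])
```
[5.0, 6.5, 1.5, 6.0]
True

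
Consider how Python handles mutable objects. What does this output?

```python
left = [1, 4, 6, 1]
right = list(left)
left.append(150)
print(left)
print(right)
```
[1, 4, 6, 1, 150]
[1, 4, 6, 1]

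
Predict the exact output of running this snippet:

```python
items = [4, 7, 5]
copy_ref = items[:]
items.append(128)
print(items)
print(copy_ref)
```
[4, 7, 5, 128]
[4, 7, 5]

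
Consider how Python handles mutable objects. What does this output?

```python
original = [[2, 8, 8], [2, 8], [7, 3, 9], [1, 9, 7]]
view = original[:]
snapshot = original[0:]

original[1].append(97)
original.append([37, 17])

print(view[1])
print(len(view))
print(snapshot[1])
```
[2, 8, 97]
4
[2, 8, 97]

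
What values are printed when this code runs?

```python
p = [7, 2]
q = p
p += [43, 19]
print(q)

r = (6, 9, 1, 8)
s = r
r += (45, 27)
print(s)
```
[7, 2, 43, 19]
(6, 9, 1, 8)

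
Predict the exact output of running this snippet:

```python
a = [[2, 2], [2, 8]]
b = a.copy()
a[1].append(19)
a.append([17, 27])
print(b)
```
[[2, 2], [2, 8, 19]]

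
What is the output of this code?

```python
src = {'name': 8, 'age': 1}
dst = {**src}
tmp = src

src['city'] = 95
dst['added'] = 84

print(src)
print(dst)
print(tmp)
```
{'name': 8, 'age': 1, 'city': 95}
{'name': 8, 'age': 1, 'added': 84}
{'name': 8, 'age': 1, 'city': 95}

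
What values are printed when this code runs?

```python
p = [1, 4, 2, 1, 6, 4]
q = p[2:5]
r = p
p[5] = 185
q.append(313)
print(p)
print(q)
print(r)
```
[1, 4, 2, 1, 6, 185]
[2, 1, 6, 313]
[1, 4, 2, 1, 6, 185]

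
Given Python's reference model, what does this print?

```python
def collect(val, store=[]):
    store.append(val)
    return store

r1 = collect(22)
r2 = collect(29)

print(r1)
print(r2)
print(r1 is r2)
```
[22, 29]
[22, 29]
True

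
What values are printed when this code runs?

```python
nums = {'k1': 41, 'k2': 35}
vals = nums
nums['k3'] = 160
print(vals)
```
{'k1': 41, 'k2': 35, 'k3': 160}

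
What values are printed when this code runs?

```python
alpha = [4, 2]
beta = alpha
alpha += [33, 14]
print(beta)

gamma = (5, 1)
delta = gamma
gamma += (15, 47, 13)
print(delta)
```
[4, 2, 33, 14]
(5, 1)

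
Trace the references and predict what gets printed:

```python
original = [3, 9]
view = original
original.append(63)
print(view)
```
[3, 9, 63]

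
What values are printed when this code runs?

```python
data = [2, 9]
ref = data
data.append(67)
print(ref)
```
[2, 9, 67]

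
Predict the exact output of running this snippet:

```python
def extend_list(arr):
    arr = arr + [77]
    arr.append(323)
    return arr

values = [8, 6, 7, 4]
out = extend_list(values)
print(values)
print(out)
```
[8, 6, 7, 4]
[8, 6, 7, 4, 77, 323]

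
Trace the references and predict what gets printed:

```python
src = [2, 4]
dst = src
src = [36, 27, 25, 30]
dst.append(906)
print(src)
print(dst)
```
[36, 27, 25, 30]
[2, 4, 906]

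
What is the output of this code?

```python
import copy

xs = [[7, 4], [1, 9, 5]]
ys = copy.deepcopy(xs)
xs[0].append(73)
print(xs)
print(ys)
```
[[7, 4, 73], [1, 9, 5]]
[[7, 4], [1, 9, 5]]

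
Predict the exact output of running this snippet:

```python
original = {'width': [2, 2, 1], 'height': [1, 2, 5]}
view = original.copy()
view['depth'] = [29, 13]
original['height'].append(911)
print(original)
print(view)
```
{'width': [2, 2, 1], 'height': [1, 2, 5, 911]}
{'width': [2, 2, 1], 'height': [1, 2, 5, 911], 'depth': [29, 13]}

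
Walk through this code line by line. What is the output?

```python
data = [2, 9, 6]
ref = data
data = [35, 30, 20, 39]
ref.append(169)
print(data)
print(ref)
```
[35, 30, 20, 39]
[2, 9, 6, 169]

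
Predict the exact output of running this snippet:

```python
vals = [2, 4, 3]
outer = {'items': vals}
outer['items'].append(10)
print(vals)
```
[2, 4, 3, 10]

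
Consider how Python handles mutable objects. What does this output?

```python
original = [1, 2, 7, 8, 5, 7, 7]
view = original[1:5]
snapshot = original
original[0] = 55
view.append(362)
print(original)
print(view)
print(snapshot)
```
[55, 2, 7, 8, 5, 7, 7]
[2, 7, 8, 5, 362]
[55, 2, 7, 8, 5, 7, 7]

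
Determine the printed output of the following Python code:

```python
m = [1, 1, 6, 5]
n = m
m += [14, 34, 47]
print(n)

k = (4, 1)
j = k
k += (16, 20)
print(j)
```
[1, 1, 6, 5, 14, 34, 47]
(4, 1)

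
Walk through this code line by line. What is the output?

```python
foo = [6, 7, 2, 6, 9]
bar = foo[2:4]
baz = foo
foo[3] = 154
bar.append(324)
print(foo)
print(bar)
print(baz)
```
[6, 7, 2, 154, 9]
[2, 6, 324]
[6, 7, 2, 154, 9]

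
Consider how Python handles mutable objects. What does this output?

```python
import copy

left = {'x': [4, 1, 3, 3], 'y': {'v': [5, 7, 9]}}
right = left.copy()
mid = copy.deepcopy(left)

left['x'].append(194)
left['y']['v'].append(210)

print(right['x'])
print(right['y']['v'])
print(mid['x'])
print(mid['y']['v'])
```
[4, 1, 3, 3, 194]
[5, 7, 9, 210]
[4, 1, 3, 3]
[5, 7, 9]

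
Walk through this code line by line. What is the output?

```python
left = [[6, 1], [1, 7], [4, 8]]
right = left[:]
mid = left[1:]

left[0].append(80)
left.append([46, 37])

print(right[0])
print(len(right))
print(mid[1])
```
[6, 1, 80]
3
[4, 8]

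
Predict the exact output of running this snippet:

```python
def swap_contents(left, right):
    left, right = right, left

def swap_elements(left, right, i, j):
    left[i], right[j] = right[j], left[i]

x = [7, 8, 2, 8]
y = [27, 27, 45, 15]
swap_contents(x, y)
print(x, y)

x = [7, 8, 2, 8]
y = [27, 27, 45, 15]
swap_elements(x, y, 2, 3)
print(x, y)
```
[7, 8, 2, 8] [27, 27, 45, 15]
[7, 8, 15, 8] [27, 27, 45, 2]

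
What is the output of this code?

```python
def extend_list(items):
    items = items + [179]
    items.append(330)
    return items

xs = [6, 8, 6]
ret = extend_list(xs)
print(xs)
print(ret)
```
[6, 8, 6]
[6, 8, 6, 179, 330]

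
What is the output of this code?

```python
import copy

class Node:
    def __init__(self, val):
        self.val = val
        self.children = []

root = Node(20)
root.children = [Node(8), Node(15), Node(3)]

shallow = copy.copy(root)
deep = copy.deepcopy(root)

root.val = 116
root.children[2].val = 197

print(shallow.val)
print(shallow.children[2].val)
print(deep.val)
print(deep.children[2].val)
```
20
197
20
3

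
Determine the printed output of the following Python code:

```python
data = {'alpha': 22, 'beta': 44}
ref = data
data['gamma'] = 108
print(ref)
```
{'alpha': 22, 'beta': 44, 'gamma': 108}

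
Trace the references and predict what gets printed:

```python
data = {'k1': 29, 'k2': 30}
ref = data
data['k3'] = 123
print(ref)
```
{'k1': 29, 'k2': 30, 'k3': 123}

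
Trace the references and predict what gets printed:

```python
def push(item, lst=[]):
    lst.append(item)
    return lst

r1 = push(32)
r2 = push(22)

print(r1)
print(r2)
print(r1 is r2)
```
[32, 22]
[32, 22]
True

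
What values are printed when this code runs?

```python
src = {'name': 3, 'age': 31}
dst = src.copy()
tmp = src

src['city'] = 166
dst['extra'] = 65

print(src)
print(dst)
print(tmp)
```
{'name': 3, 'age': 31, 'city': 166}
{'name': 3, 'age': 31, 'extra': 65}
{'name': 3, 'age': 31, 'city': 166}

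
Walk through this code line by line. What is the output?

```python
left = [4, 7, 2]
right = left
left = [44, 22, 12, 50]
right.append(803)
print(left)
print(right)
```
[44, 22, 12, 50]
[4, 7, 2, 803]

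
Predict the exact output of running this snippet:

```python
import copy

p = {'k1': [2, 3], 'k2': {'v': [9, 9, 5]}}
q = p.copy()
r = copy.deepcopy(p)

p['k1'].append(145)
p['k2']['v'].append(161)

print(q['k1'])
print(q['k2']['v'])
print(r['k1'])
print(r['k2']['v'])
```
[2, 3, 145]
[9, 9, 5, 161]
[2, 3]
[9, 9, 5]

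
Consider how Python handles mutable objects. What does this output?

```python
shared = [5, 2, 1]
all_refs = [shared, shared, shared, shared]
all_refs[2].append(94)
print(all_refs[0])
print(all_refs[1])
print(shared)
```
[5, 2, 1, 94]
[5, 2, 1, 94]
[5, 2, 1, 94]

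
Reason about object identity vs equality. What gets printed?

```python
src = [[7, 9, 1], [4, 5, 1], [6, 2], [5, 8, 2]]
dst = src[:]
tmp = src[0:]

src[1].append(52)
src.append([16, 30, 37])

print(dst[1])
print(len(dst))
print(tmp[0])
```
[4, 5, 1, 52]
4
[7, 9, 1]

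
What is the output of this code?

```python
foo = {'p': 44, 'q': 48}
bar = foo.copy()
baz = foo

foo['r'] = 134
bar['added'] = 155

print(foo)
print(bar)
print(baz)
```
{'p': 44, 'q': 48, 'r': 134}
{'p': 44, 'q': 48, 'added': 155}
{'p': 44, 'q': 48, 'r': 134}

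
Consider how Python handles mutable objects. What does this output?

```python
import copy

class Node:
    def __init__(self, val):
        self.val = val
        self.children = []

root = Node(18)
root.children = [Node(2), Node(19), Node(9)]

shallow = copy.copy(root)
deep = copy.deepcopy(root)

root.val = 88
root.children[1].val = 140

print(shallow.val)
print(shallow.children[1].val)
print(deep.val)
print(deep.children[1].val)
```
18
140
18
19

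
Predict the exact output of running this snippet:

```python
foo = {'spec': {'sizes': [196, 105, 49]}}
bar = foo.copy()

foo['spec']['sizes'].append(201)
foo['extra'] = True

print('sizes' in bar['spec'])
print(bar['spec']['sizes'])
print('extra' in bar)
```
True
[196, 105, 49, 201]
False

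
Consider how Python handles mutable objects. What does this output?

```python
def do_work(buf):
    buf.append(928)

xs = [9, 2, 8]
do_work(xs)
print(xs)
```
[9, 2, 8, 928]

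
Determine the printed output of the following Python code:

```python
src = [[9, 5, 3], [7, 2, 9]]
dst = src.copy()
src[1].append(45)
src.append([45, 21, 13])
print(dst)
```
[[9, 5, 3], [7, 2, 9, 45]]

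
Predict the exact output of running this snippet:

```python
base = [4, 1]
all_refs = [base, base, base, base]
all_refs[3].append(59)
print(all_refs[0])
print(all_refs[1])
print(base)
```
[4, 1, 59]
[4, 1, 59]
[4, 1, 59]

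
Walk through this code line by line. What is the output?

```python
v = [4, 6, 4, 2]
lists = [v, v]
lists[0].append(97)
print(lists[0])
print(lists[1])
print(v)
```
[4, 6, 4, 2, 97]
[4, 6, 4, 2, 97]
[4, 6, 4, 2, 97]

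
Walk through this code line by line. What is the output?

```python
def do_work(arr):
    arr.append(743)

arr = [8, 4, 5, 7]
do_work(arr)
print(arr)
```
[8, 4, 5, 7, 743]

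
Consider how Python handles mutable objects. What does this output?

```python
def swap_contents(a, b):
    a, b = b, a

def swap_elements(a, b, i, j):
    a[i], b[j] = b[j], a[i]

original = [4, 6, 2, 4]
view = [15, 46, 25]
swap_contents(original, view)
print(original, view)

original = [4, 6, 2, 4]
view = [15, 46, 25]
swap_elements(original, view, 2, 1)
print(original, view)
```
[4, 6, 2, 4] [15, 46, 25]
[4, 6, 46, 4] [15, 2, 25]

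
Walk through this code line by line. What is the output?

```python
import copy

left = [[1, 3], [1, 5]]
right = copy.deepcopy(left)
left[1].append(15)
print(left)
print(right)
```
[[1, 3], [1, 5, 15]]
[[1, 3], [1, 5]]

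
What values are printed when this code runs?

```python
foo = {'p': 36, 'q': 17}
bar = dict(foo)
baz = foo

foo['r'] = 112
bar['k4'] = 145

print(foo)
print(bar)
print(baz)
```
{'p': 36, 'q': 17, 'r': 112}
{'p': 36, 'q': 17, 'k4': 145}
{'p': 36, 'q': 17, 'r': 112}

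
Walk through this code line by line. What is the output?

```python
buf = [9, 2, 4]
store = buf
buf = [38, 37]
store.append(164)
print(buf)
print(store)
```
[38, 37]
[9, 2, 4, 164]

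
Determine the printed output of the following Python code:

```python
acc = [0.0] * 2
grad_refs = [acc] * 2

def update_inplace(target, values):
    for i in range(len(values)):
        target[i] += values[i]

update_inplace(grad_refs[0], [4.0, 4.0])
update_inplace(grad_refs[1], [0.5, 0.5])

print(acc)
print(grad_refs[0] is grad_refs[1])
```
[4.5, 4.5]
True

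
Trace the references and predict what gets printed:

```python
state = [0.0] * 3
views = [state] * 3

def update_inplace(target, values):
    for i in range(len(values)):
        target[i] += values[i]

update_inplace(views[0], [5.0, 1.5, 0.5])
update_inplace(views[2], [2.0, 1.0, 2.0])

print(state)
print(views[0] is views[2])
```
[7.0, 2.5, 2.5]
True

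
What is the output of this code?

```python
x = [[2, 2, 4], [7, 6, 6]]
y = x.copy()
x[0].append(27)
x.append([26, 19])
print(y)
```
[[2, 2, 4, 27], [7, 6, 6]]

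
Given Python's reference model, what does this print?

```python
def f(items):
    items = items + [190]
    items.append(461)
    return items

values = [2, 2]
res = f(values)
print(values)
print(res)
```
[2, 2]
[2, 2, 190, 461]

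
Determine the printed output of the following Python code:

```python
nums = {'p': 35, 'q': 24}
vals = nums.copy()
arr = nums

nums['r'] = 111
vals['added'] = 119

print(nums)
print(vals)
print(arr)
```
{'p': 35, 'q': 24, 'r': 111}
{'p': 35, 'q': 24, 'added': 119}
{'p': 35, 'q': 24, 'r': 111}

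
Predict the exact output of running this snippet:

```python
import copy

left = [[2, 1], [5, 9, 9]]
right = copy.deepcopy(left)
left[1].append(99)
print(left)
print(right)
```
[[2, 1], [5, 9, 9, 99]]
[[2, 1], [5, 9, 9]]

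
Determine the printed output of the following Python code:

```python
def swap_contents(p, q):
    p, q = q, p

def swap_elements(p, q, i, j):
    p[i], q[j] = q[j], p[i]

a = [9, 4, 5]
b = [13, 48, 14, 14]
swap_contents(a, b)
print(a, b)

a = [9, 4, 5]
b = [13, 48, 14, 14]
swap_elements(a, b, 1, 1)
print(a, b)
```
[9, 4, 5] [13, 48, 14, 14]
[9, 48, 5] [13, 4, 14, 14]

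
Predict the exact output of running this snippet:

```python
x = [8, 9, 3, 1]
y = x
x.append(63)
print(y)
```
[8, 9, 3, 1, 63]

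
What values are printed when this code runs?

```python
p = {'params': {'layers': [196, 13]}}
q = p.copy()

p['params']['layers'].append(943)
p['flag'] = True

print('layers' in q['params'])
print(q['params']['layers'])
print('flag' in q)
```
True
[196, 13, 943]
False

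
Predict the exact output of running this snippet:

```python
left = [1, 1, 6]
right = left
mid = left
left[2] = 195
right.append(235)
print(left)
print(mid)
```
[1, 1, 195, 235]
[1, 1, 195, 235]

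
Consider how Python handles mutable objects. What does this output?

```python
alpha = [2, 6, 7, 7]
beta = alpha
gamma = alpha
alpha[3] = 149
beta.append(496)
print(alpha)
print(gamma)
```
[2, 6, 7, 149, 496]
[2, 6, 7, 149, 496]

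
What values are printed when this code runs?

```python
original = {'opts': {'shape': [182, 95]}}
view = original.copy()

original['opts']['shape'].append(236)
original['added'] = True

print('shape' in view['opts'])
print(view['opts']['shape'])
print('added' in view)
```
True
[182, 95, 236]
False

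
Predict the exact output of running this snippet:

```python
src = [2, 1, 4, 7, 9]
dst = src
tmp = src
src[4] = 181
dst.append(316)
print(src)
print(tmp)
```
[2, 1, 4, 7, 181, 316]
[2, 1, 4, 7, 181, 316]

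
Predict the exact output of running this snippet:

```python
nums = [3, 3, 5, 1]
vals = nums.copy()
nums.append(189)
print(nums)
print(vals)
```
[3, 3, 5, 1, 189]
[3, 3, 5, 1]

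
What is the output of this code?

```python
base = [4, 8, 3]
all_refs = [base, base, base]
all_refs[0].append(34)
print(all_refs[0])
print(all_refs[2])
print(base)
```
[4, 8, 3, 34]
[4, 8, 3, 34]
[4, 8, 3, 34]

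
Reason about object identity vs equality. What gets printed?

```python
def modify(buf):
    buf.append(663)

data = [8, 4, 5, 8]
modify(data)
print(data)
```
[8, 4, 5, 8, 663]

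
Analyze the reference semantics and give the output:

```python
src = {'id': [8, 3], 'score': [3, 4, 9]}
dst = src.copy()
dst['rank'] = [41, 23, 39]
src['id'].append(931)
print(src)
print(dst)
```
{'id': [8, 3, 931], 'score': [3, 4, 9]}
{'id': [8, 3, 931], 'score': [3, 4, 9], 'rank': [41, 23, 39]}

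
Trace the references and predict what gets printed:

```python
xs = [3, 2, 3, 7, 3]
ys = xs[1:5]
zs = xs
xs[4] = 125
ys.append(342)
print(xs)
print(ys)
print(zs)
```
[3, 2, 3, 7, 125]
[2, 3, 7, 3, 342]
[3, 2, 3, 7, 125]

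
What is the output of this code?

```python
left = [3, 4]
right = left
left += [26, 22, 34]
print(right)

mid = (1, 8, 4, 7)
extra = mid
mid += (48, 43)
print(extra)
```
[3, 4, 26, 22, 34]
(1, 8, 4, 7)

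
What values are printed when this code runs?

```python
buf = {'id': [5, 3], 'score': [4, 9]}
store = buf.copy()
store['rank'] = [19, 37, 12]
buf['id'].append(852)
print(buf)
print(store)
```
{'id': [5, 3, 852], 'score': [4, 9]}
{'id': [5, 3, 852], 'score': [4, 9], 'rank': [19, 37, 12]}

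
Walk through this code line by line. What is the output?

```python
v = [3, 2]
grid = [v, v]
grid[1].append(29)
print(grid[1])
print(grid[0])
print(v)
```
[3, 2, 29]
[3, 2, 29]
[3, 2, 29]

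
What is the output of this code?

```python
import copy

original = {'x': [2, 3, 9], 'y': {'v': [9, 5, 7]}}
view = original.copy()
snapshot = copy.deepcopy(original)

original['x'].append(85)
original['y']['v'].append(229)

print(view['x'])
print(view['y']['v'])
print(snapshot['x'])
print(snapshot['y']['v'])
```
[2, 3, 9, 85]
[9, 5, 7, 229]
[2, 3, 9]
[9, 5, 7]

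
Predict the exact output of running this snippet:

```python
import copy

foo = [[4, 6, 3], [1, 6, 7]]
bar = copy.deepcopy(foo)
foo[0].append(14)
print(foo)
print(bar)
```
[[4, 6, 3, 14], [1, 6, 7]]
[[4, 6, 3], [1, 6, 7]]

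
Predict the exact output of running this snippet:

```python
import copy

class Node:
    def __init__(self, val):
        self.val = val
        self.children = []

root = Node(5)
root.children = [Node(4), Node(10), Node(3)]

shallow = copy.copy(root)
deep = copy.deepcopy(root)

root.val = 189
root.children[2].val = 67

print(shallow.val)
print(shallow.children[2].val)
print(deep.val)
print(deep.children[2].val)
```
5
67
5
3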